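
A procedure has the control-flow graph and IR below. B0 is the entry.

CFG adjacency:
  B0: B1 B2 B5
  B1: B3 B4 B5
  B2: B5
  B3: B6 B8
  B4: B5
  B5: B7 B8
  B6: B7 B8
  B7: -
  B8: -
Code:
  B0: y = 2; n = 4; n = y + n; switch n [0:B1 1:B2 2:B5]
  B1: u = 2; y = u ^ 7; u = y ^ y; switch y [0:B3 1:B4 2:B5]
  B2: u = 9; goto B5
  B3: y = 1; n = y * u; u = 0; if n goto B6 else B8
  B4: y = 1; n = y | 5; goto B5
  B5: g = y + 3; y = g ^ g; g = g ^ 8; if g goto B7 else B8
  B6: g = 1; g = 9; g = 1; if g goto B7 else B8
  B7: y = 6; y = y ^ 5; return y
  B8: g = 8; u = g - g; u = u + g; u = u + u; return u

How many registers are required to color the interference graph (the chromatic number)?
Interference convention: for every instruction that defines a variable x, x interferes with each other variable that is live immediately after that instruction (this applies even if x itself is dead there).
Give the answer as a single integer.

Answer: 3

Derivation:
Per-block:
  B0: def={n,y} ue=∅
  B1: def={u,y} ue=∅
  B2: def={u} ue=∅
  B3: def={n,u,y} ue={u}
  B4: def={n,y} ue=∅
  B5: def={g,y} ue={y}
  B6: def={g} ue=∅
  B7: def={y} ue=∅
  B8: def={g,u} ue=∅

Backward fixpoint:
  B0 li=∅ lo={y}
  B1 li=∅ lo={u,y}
  B2 li={y} lo={y}
  B3 li={u} lo=∅
  B4 li=∅ lo={y}
  B5 li={y} lo=∅
  B6 li=∅ lo=∅
  B7 li=∅ lo=∅
  B8 li=∅ lo=∅

Interfere edges:
  g: {u,y}
  n: {u,y}
  u: {g,n,y}
  y: {g,n,u}

Registers:
  {g,u,y} pairwise interfere (3-clique) ⇒ χ ≥ 3
  assign g→R2 n→R2 u→R0 y→R1 — no edge inside a register ⇒ χ ≤ 3
  χ = 3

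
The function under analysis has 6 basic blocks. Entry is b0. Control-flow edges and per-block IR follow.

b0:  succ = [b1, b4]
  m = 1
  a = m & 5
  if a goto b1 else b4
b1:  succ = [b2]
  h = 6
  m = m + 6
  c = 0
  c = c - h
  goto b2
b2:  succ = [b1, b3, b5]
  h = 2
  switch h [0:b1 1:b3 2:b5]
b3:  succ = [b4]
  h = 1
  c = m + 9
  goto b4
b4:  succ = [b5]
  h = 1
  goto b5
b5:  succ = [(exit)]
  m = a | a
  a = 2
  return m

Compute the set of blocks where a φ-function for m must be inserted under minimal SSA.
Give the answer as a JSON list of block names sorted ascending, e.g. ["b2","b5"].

idom tree: b1←b0 b2←b1 b3←b2 b4←b0 b5←b0
Join-block Dom:
  b1: preds {b0,b2}: {b0} ∩ {b0,b1,b2} = {b0}; idom=b0
  b4: preds {b0,b3}: {b0} ∩ {b0,b1,b2,b3} = {b0}; idom=b0
  b5: preds {b2,b4}: {b0,b1,b2} ∩ {b0,b4} = {b0}; idom=b0

Frontier:
  join b1 pred b0: · stop@b0
  join b1 pred b2: b2→b1 stop@b0
  join b4 pred b0: · stop@b0
  join b4 pred b3: b3→b2→b1 stop@b0
  join b5 pred b2: b2→b1 stop@b0
  join b5 pred b4: b4 stop@b0
  b0: DF=∅
  b1: DF={b1,b4,b5}
  b2: DF={b1,b4,b5}
  b3: DF={b4}
  b4: DF={b5}
  b5: DF=∅

φ for m: defs {b0,b1,b5}
  DF⁺ = {b1,b4,b5}

Answer: ["b1", "b4", "b5"]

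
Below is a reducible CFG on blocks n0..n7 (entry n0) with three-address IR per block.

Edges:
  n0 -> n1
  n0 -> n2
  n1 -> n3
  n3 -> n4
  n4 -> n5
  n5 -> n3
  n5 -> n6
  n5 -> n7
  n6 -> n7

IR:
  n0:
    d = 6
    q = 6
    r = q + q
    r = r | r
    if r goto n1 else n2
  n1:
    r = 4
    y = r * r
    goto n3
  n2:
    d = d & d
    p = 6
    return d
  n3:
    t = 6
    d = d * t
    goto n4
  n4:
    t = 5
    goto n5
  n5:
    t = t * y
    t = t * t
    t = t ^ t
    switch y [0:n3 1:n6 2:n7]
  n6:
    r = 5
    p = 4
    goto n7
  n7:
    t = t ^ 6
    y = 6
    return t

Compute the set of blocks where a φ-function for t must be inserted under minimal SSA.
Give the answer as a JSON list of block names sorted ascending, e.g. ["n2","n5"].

idom tree: n1←n0 n2←n0 n3←n1 n4←n3 n5←n4 n6←n5 n7←n5
Dom at joins:
  n3: preds {n1,n5}: {n0,n1} ∩ {n0,n1,n3,n4,n5} = {n0,n1}; idom=n1
  n7: preds {n5,n6}: {n0,n1,n3,n4,n5} ∩ {n0,n1,n3,n4,n5,n6} = {n0,n1,n3,n4,n5}; idom=n5

DF derivation:
  n3←n1: walk · to n1
  n3←n5: walk n5→n4→n3 to n1
  n7←n5: walk · to n5
  n7←n6: walk n6 to n5
  DF(n0)=∅
  DF(n1)=∅
  DF(n2)=∅
  DF(n3)={n3}
  DF(n4)={n3}
  DF(n5)={n3}
  DF(n6)={n7}
  DF(n7)=∅

φ for t: defs {n3,n4,n5,n7}
  DF⁺ = {n3}

Answer: ["n3"]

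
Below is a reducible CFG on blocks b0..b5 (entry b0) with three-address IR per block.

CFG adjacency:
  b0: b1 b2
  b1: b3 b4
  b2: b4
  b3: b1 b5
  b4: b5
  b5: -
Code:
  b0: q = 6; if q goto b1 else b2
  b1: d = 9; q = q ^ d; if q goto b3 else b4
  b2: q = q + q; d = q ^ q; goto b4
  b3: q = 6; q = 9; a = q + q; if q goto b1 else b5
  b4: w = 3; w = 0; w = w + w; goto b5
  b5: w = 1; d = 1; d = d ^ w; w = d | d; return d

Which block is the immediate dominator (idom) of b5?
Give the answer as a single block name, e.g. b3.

idom tree: b1←b0 b2←b0 b3←b1 b4←b0 b5←b0
Dom at joins:
  b1: preds {b0,b3}: {b0} ∩ {b0,b1,b3} = {b0}; idom=b0
  b4: preds {b1,b2}: {b0,b1} ∩ {b0,b2} = {b0}; idom=b0
  b5: preds {b3,b4}: {b0,b1,b3} ∩ {b0,b4} = {b0}; idom=b0

idom(b5) = b0

Answer: b0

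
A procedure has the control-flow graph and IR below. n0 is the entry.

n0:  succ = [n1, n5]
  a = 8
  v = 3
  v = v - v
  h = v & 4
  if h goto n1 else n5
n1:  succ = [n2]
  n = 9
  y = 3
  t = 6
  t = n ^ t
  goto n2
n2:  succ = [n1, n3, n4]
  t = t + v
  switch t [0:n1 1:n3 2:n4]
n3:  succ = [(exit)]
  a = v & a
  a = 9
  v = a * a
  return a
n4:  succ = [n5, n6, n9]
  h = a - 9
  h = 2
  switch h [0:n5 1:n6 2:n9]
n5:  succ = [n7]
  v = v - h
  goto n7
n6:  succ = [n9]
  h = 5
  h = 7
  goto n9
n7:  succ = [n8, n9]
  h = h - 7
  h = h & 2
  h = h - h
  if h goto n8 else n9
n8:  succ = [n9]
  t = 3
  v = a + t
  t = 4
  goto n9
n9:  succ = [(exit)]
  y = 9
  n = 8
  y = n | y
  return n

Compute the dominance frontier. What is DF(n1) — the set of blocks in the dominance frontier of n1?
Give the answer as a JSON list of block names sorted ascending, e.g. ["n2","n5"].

Answer: ["n1", "n5", "n9"]

Derivation:
idom tree: n1←n0 n2←n1 n3←n2 n4←n2 n5←n0 n6←n4 n7←n5 n8←n7 n9←n0
Dom at joins:
  n1: preds {n0,n2}: {n0} ∩ {n0,n1,n2} = {n0}; idom=n0
  n5: preds {n0,n4}: {n0} ∩ {n0,n1,n2,n4} = {n0}; idom=n0
  n9: preds {n4,n6,n7,n8}: {n0,n1,n2,n4} ∩ {n0,n1,n2,n4,n6} ∩ {n0,n5,n7} ∩ {n0,n5,n7,n8} = {n0}; idom=n0

Frontier:
  n1←n0: walk · to n0
  n1←n2: walk n2→n1 to n0
  n5←n0: walk · to n0
  n5←n4: walk n4→n2→n1 to n0
  n9←n4: walk n4→n2→n1 to n0
  n9←n6: walk n6→n4→n2→n1 to n0
  n9←n7: walk n7→n5 to n0
  n9←n8: walk n8→n7→n5 to n0
  DF(n0)=∅
  DF(n1)={n1,n5,n9}
  DF(n2)={n1,n5,n9}
  DF(n3)=∅
  DF(n4)={n5,n9}
  DF(n5)={n9}
  DF(n6)={n9}
  DF(n7)={n9}
  DF(n8)={n9}
  DF(n9)=∅

DF(n1) = ["n1", "n5", "n9"]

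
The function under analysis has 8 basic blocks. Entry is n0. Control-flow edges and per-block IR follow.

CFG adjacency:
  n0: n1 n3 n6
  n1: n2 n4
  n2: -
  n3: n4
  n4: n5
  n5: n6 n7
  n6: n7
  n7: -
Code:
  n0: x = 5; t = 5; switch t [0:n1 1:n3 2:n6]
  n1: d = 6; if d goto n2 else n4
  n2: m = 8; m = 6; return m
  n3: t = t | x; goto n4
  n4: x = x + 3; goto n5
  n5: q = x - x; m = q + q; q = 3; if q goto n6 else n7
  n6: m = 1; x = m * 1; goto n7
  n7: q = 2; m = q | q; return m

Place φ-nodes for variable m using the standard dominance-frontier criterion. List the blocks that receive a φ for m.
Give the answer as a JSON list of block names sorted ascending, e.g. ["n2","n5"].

Answer: ["n6", "n7"]

Working:
idom tree: n1←n0 n2←n1 n3←n0 n4←n0 n5←n4 n6←n0 n7←n0
Dom at joins:
  n4: preds {n1,n3}: {n0,n1} ∩ {n0,n3} = {n0}; idom=n0
  n6: preds {n0,n5}: {n0} ∩ {n0,n4,n5} = {n0}; idom=n0
  n7: preds {n5,n6}: {n0,n4,n5} ∩ {n0,n6} = {n0}; idom=n0

DF derivation:
  n4←n1: walk n1 to n0
  n4←n3: walk n3 to n0
  n6←n0: walk · to n0
  n6←n5: walk n5→n4 to n0
  n7←n5: walk n5→n4 to n0
  n7←n6: walk n6 to n0
  DF(n0)=∅
  DF(n1)={n4}
  DF(n2)=∅
  DF(n3)={n4}
  DF(n4)={n6,n7}
  DF(n5)={n6,n7}
  DF(n6)={n7}
  DF(n7)=∅

φ for m: defs {n2,n5,n6,n7}
  DF⁺ = {n6,n7}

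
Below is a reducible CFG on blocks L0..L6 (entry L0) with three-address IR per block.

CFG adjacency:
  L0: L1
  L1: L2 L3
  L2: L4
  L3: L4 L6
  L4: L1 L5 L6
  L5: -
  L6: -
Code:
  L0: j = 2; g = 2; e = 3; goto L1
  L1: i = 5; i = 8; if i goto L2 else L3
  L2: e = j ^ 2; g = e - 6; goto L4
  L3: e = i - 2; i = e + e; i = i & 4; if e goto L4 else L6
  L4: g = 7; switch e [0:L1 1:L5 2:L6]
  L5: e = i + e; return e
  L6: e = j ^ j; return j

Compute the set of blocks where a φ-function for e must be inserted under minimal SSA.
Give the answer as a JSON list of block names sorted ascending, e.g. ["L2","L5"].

Answer: ["L1", "L4", "L6"]

Working:
idom tree: L1←L0 L2←L1 L3←L1 L4←L1 L5←L4 L6←L1
Dom∩ at merges:
  L1: preds {L0,L4}: {L0} ∩ {L0,L1,L4} = {L0}; idom=L0
  L4: preds {L2,L3}: {L0,L1,L2} ∩ {L0,L1,L3} = {L0,L1}; idom=L1
  L6: preds {L3,L4}: {L0,L1,L3} ∩ {L0,L1,L4} = {L0,L1}; idom=L1

DF derivation:
  join L1 pred L0: · stop@L0
  join L1 pred L4: L4→L1 stop@L0
  join L4 pred L2: L2 stop@L1
  join L4 pred L3: L3 stop@L1
  join L6 pred L3: L3 stop@L1
  join L6 pred L4: L4 stop@L1
  L0 → ∅
  L1 → {L1}
  L2 → {L4}
  L3 → {L4,L6}
  L4 → {L1,L6}
  L5 → ∅
  L6 → ∅

φ for e: defs {L0,L2,L3,L5,L6}
  DF⁺ = {L1,L4,L6}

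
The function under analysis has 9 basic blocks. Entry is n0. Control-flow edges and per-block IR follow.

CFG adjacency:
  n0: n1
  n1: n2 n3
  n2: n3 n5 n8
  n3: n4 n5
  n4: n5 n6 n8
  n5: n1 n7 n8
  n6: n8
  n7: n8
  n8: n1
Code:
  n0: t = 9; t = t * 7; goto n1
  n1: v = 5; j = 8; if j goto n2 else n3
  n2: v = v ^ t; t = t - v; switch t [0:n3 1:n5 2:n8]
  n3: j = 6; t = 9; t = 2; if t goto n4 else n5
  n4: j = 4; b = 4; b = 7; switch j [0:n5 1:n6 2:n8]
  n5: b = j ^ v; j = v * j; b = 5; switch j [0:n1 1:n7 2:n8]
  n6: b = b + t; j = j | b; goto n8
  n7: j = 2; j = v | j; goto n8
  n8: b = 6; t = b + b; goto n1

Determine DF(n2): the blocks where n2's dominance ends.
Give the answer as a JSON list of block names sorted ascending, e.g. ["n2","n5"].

Answer: ["n3", "n5", "n8"]

Derivation:
idom tree: n1←n0 n2←n1 n3←n1 n4←n3 n5←n1 n6←n4 n7←n5 n8←n1
Join-block Dom:
  n1: preds {n0,n5,n8}: {n0} ∩ {n0,n1,n5} ∩ {n0,n1,n8} = {n0}; idom=n0
  n3: preds {n1,n2}: {n0,n1} ∩ {n0,n1,n2} = {n0,n1}; idom=n1
  n5: preds {n2,n3,n4}: {n0,n1,n2} ∩ {n0,n1,n3} ∩ {n0,n1,n3,n4} = {n0,n1}; idom=n1
  n8: preds {n2,n4,n5,n6,n7}: {n0,n1,n2} ∩ {n0,n1,n3,n4} ∩ {n0,n1,n5} ∩ {n0,n1,n3,n4,n6} ∩ {n0,n1,n5,n7} = {n0,n1}; idom=n1

DF derivation:
  n1←n0: walk · to n0
  n1←n5: walk n5→n1 to n0
  n1←n8: walk n8→n1 to n0
  n3←n1: walk · to n1
  n3←n2: walk n2 to n1
  n5←n2: walk n2 to n1
  n5←n3: walk n3 to n1
  n5←n4: walk n4→n3 to n1
  n8←n2: walk n2 to n1
  n8←n4: walk n4→n3 to n1
  n8←n5: walk n5 to n1
  n8←n6: walk n6→n4→n3 to n1
  n8←n7: walk n7→n5 to n1
  n0: DF=∅
  n1: DF={n1}
  n2: DF={n3,n5,n8}
  n3: DF={n5,n8}
  n4: DF={n5,n8}
  n5: DF={n1,n8}
  n6: DF={n8}
  n7: DF={n8}
  n8: DF={n1}

DF(n2) = ["n3", "n5", "n8"]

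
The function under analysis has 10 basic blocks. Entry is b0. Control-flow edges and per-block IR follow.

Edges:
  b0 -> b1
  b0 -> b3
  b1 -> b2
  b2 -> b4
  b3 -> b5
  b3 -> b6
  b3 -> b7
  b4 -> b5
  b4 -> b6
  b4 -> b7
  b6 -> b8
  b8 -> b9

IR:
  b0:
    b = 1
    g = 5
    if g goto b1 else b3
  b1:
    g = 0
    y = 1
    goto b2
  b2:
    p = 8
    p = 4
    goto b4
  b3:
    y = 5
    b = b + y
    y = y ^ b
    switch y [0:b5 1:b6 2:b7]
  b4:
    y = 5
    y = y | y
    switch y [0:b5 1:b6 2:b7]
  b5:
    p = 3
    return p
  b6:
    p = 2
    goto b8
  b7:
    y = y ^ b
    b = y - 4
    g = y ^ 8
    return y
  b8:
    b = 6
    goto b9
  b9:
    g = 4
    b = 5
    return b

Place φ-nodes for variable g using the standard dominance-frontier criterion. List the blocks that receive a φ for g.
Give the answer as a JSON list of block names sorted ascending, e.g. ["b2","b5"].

idom tree: b1←b0 b2←b1 b3←b0 b4←b2 b5←b0 b6←b0 b7←b0 b8←b6 b9←b8
Join-block Dom:
  b5: preds {b3,b4}: {b0,b3} ∩ {b0,b1,b2,b4} = {b0}; idom=b0
  b6: preds {b3,b4}: {b0,b3} ∩ {b0,b1,b2,b4} = {b0}; idom=b0
  b7: preds {b3,b4}: {b0,b3} ∩ {b0,b1,b2,b4} = {b0}; idom=b0

DF derivation:
  b5←b3: walk b3 to b0
  b5←b4: walk b4→b2→b1 to b0
  b6←b3: walk b3 to b0
  b6←b4: walk b4→b2→b1 to b0
  b7←b3: walk b3 to b0
  b7←b4: walk b4→b2→b1 to b0
  b0: DF=∅
  b1: DF={b5,b6,b7}
  b2: DF={b5,b6,b7}
  b3: DF={b5,b6,b7}
  b4: DF={b5,b6,b7}
  b5: DF=∅
  b6: DF=∅
  b7: DF=∅
  b8: DF=∅
  b9: DF=∅

φ for g: defs {b0,b1,b7,b9}
  DF⁺ = {b5,b6,b7}

Answer: ["b5", "b6", "b7"]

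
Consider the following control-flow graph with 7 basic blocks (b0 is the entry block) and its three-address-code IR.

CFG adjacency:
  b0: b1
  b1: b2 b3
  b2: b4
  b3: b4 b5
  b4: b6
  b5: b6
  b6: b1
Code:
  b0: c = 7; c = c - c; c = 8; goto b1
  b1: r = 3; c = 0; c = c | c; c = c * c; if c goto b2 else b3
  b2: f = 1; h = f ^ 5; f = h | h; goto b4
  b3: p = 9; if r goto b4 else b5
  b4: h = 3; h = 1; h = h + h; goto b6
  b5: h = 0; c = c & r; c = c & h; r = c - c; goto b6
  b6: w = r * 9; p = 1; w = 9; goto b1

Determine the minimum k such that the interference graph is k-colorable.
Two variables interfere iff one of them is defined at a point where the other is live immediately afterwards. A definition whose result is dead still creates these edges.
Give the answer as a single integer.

def/use:
  b0: def={c} ue=∅
  b1: def={c,r} ue=∅
  b2: def={f,h} ue=∅
  b3: def={p} ue={r}
  b4: def={h} ue=∅
  b5: def={c,h,r} ue={c,r}
  b6: def={p,w} ue={r}

Live sets:
  b0: in=∅ out=∅
  b1: in=∅ out={c,r}
  b2: in={r} out={r}
  b3: in={c,r} out={c,r}
  b4: in={r} out={r}
  b5: in={c,r} out={r}
  b6: in={r} out=∅

Conflict graph:
  c↔{h,p,r}
  f↔{r}
  h↔{c,r}
  p↔{c,r}
  r↔{c,f,h,p}
  w↔∅

Colouring:
  clique {c,h,r} ⇒ need ≥ 3
  3-colouring: R0={r,w}  R1={c,f}  R2={h,p}
  χ = 3

Answer: 3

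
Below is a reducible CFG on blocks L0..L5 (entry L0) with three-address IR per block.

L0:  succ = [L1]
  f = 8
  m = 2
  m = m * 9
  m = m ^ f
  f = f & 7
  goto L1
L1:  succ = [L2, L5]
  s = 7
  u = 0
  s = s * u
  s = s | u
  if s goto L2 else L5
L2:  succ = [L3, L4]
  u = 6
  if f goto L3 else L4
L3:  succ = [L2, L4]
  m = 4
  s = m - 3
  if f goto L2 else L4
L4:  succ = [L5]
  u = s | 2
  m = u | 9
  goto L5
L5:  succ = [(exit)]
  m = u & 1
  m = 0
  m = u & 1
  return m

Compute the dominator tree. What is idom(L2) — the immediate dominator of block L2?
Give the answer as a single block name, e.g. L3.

idom tree: L1←L0 L2←L1 L3←L2 L4←L2 L5←L1
Dom at joins:
  L2: preds {L1,L3}: {L0,L1} ∩ {L0,L1,L2,L3} = {L0,L1}; idom=L1
  L4: preds {L2,L3}: {L0,L1,L2} ∩ {L0,L1,L2,L3} = {L0,L1,L2}; idom=L2
  L5: preds {L1,L4}: {L0,L1} ∩ {L0,L1,L2,L4} = {L0,L1}; idom=L1

idom(L2) = L1

Answer: L1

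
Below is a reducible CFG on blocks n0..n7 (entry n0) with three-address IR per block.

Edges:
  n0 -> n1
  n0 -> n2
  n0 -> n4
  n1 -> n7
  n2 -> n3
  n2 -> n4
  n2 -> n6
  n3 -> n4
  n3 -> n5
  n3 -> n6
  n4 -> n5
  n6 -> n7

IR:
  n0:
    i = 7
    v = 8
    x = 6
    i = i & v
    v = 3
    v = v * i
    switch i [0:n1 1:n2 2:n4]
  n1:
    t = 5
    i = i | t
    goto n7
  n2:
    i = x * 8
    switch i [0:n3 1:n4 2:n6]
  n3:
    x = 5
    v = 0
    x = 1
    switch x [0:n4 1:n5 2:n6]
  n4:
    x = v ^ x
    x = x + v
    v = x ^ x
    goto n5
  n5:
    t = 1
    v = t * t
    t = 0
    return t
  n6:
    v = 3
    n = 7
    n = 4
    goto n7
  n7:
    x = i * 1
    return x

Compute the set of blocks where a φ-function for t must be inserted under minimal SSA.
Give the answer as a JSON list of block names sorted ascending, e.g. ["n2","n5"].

idom tree: n1←n0 n2←n0 n3←n2 n4←n0 n5←n0 n6←n2 n7←n0
Dom at joins:
  n4: preds {n0,n2,n3}: {n0} ∩ {n0,n2} ∩ {n0,n2,n3} = {n0}; idom=n0
  n5: preds {n3,n4}: {n0,n2,n3} ∩ {n0,n4} = {n0}; idom=n0
  n6: preds {n2,n3}: {n0,n2} ∩ {n0,n2,n3} = {n0,n2}; idom=n2
  n7: preds {n1,n6}: {n0,n1} ∩ {n0,n2,n6} = {n0}; idom=n0

DF walk-up:
  join n4 pred n0: · stop@n0
  join n4 pred n2: n2 stop@n0
  join n4 pred n3: n3→n2 stop@n0
  join n5 pred n3: n3→n2 stop@n0
  join n5 pred n4: n4 stop@n0
  join n6 pred n2: · stop@n2
  join n6 pred n3: n3 stop@n2
  join n7 pred n1: n1 stop@n0
  join n7 pred n6: n6→n2 stop@n0
  n0: DF=∅
  n1: DF={n7}
  n2: DF={n4,n5,n7}
  n3: DF={n4,n5,n6}
  n4: DF={n5}
  n5: DF=∅
  n6: DF={n7}
  n7: DF=∅

φ for t: defs {n1,n5}
  DF⁺ = {n7}

Answer: ["n7"]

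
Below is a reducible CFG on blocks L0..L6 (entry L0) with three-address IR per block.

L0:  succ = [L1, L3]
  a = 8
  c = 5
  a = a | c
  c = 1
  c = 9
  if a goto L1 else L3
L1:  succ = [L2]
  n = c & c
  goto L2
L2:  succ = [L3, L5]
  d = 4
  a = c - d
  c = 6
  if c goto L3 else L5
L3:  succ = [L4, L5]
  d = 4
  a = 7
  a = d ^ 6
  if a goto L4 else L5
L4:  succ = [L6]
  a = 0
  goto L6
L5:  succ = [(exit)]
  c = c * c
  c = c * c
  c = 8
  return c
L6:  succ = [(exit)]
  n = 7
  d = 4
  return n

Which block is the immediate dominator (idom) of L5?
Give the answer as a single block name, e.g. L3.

idom tree: L1←L0 L2←L1 L3←L0 L4←L3 L5←L0 L6←L4
Dom at joins:
  L3: preds {L0,L2}: {L0} ∩ {L0,L1,L2} = {L0}; idom=L0
  L5: preds {L2,L3}: {L0,L1,L2} ∩ {L0,L3} = {L0}; idom=L0

idom(L5) = L0

Answer: L0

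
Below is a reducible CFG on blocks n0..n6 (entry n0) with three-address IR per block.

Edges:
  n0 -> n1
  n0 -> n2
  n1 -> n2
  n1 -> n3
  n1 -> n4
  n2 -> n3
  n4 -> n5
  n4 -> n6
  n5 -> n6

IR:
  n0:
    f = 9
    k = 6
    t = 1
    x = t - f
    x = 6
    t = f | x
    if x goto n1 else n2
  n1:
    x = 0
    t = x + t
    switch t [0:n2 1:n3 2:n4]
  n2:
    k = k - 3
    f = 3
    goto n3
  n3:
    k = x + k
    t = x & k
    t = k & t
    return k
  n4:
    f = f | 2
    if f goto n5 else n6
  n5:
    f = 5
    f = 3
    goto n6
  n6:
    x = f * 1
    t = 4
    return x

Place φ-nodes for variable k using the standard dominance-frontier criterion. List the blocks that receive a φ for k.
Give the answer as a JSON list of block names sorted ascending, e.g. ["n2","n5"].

Answer: ["n3"]

Analysis:
idom tree: n1←n0 n2←n0 n3←n0 n4←n1 n5←n4 n6←n4
Join-block Dom:
  n2: preds {n0,n1}: {n0} ∩ {n0,n1} = {n0}; idom=n0
  n3: preds {n1,n2}: {n0,n1} ∩ {n0,n2} = {n0}; idom=n0
  n6: preds {n4,n5}: {n0,n1,n4} ∩ {n0,n1,n4,n5} = {n0,n1,n4}; idom=n4

DF derivation:
  join n2 pred n0: · stop@n0
  join n2 pred n1: n1 stop@n0
  join n3 pred n1: n1 stop@n0
  join n3 pred n2: n2 stop@n0
  join n6 pred n4: · stop@n4
  join n6 pred n5: n5 stop@n4
  n0 → ∅
  n1 → {n2,n3}
  n2 → {n3}
  n3 → ∅
  n4 → ∅
  n5 → {n6}
  n6 → ∅

φ for k: defs {n0,n2,n3}
  DF⁺ = {n3}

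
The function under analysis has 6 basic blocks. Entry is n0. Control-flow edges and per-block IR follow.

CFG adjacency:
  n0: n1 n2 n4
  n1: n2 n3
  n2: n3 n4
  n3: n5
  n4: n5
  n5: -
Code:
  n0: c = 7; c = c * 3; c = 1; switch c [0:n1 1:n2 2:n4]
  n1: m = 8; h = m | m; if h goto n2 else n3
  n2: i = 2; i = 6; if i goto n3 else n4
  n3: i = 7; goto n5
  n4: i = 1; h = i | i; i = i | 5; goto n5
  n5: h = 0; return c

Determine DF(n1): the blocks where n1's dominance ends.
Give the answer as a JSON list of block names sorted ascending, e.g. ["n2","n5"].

Answer: ["n2", "n3"]

Derivation:
idom tree: n1←n0 n2←n0 n3←n0 n4←n0 n5←n0
Join-block Dom:
  n2: preds {n0,n1}: {n0} ∩ {n0,n1} = {n0}; idom=n0
  n3: preds {n1,n2}: {n0,n1} ∩ {n0,n2} = {n0}; idom=n0
  n4: preds {n0,n2}: {n0} ∩ {n0,n2} = {n0}; idom=n0
  n5: preds {n3,n4}: {n0,n3} ∩ {n0,n4} = {n0}; idom=n0

DF derivation:
  join n2 pred n0: · stop@n0
  join n2 pred n1: n1 stop@n0
  join n3 pred n1: n1 stop@n0
  join n3 pred n2: n2 stop@n0
  join n4 pred n0: · stop@n0
  join n4 pred n2: n2 stop@n0
  join n5 pred n3: n3 stop@n0
  join n5 pred n4: n4 stop@n0
  n0 → ∅
  n1 → {n2,n3}
  n2 → {n3,n4}
  n3 → {n5}
  n4 → {n5}
  n5 → ∅

DF(n1) = ["n2", "n3"]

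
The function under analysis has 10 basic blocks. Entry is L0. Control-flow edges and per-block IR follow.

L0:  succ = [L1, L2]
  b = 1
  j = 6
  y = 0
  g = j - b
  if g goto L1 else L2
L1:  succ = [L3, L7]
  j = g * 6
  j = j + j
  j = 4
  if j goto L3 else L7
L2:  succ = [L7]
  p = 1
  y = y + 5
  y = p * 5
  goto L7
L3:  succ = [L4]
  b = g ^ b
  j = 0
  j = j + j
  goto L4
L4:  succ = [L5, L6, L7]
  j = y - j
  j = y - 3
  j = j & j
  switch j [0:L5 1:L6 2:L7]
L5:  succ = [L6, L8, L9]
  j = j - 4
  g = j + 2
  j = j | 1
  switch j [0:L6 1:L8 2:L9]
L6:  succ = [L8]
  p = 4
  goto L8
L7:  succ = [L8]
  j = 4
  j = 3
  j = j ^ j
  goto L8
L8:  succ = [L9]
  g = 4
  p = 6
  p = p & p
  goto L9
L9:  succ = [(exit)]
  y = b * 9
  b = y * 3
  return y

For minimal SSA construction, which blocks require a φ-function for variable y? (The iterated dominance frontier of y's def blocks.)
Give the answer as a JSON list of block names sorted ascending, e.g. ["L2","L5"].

idom tree: L1←L0 L2←L0 L3←L1 L4←L3 L5←L4 L6←L4 L7←L0 L8←L0 L9←L0
Join-block Dom:
  L6: preds {L4,L5}: {L0,L1,L3,L4} ∩ {L0,L1,L3,L4,L5} = {L0,L1,L3,L4}; idom=L4
  L7: preds {L1,L2,L4}: {L0,L1} ∩ {L0,L2} ∩ {L0,L1,L3,L4} = {L0}; idom=L0
  L8: preds {L5,L6,L7}: {L0,L1,L3,L4,L5} ∩ {L0,L1,L3,L4,L6} ∩ {L0,L7} = {L0}; idom=L0
  L9: preds {L5,L8}: {L0,L1,L3,L4,L5} ∩ {L0,L8} = {L0}; idom=L0

DF derivation:
  L6←L4: walk · to L4
  L6←L5: walk L5 to L4
  L7←L1: walk L1 to L0
  L7←L2: walk L2 to L0
  L7←L4: walk L4→L3→L1 to L0
  L8←L5: walk L5→L4→L3→L1 to L0
  L8←L6: walk L6→L4→L3→L1 to L0
  L8←L7: walk L7 to L0
  L9←L5: walk L5→L4→L3→L1 to L0
  L9←L8: walk L8 to L0
  L0: DF=∅
  L1: DF={L7,L8,L9}
  L2: DF={L7}
  L3: DF={L7,L8,L9}
  L4: DF={L7,L8,L9}
  L5: DF={L6,L8,L9}
  L6: DF={L8}
  L7: DF={L8}
  L8: DF={L9}
  L9: DF=∅

φ for y: defs {L0,L2,L9}
  DF⁺ = {L7,L8,L9}

Answer: ["L7", "L8", "L9"]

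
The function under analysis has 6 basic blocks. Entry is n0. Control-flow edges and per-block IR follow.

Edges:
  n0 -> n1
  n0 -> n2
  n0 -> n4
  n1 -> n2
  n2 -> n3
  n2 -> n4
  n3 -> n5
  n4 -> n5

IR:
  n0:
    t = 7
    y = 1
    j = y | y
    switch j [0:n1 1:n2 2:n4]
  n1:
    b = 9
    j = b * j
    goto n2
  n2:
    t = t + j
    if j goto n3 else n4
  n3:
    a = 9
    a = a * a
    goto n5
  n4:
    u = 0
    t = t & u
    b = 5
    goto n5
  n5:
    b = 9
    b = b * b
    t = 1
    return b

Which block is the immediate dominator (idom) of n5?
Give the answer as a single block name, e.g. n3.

Answer: n0

Analysis:
idom tree: n1←n0 n2←n0 n3←n2 n4←n0 n5←n0
Dom at joins:
  n2: preds {n0,n1}: {n0} ∩ {n0,n1} = {n0}; idom=n0
  n4: preds {n0,n2}: {n0} ∩ {n0,n2} = {n0}; idom=n0
  n5: preds {n3,n4}: {n0,n2,n3} ∩ {n0,n4} = {n0}; idom=n0

idom(n5) = n0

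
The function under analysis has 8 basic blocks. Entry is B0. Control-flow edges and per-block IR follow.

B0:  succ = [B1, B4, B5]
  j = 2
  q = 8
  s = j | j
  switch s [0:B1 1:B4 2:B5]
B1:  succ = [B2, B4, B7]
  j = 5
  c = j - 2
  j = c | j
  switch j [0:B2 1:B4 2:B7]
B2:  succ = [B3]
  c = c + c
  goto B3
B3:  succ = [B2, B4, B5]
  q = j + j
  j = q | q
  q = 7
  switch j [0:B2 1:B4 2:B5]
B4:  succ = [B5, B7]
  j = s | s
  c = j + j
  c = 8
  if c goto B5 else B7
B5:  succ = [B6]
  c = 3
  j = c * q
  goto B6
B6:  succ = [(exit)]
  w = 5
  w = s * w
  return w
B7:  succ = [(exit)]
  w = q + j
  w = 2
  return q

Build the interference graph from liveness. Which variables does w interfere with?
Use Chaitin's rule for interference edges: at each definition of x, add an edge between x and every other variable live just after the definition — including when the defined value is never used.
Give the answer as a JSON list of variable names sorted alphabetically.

Block summaries:
  B0 def {j,q,s} use ∅
  B1 def {c,j} use ∅
  B2 def {c} use {c}
  B3 def {j,q} use {j}
  B4 def {c,j} use {s}
  B5 def {c,j} use {q}
  B6 def {w} use {s}
  B7 def {w} use {j,q}

Live sets:
  B0 li=∅ lo={q,s}
  B1 li={q,s} lo={c,j,q,s}
  B2 li={c,j,s} lo={c,j,s}
  B3 li={c,j,s} lo={c,j,q,s}
  B4 li={q,s} lo={j,q,s}
  B5 li={q,s} lo={s}
  B6 li={s} lo=∅
  B7 li={j,q} lo=∅

Conflict graph:
  c↔{j,q,s}
  j↔{c,q,s}
  q↔{c,j,s,w}
  s↔{c,j,q,w}
  w↔{q,s}

N(w) = ["q", "s"]

Answer: ["q", "s"]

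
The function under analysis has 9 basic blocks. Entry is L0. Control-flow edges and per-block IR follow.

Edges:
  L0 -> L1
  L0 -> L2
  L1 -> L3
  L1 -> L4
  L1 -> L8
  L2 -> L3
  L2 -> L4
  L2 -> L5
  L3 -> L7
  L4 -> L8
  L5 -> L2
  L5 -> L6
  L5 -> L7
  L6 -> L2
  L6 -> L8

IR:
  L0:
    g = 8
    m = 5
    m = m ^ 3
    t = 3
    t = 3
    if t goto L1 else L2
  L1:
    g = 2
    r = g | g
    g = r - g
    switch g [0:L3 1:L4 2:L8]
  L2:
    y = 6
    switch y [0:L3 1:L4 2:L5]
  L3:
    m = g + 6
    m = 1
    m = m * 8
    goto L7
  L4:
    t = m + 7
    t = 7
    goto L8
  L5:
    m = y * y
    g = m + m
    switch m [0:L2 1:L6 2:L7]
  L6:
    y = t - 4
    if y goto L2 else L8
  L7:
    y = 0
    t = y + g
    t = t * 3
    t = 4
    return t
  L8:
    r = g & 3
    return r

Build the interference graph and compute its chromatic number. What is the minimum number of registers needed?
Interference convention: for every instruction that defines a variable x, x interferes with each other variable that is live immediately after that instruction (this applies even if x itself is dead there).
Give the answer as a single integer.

Answer: 4

Analysis:
Per-block:
  L0: def={g,m,t} ue=∅
  L1: def={g,r} ue=∅
  L2: def={y} ue=∅
  L3: def={m} ue={g}
  L4: def={t} ue={m}
  L5: def={g,m} ue={y}
  L6: def={y} ue={t}
  L7: def={t,y} ue={g}
  L8: def={r} ue={g}

Live sets:
  L0 li=∅ lo={g,m,t}
  L1 li={m} lo={g,m}
  L2 li={g,m,t} lo={g,m,t,y}
  L3 li={g} lo={g}
  L4 li={g,m} lo={g}
  L5 li={t,y} lo={g,m,t}
  L6 li={g,m,t} lo={g,m,t}
  L7 li={g} lo=∅
  L8 li={g} lo=∅

Interference:
  g: {m,r,t,y}
  m: {g,r,t,y}
  r: {g,m}
  t: {g,m,y}
  y: {g,m,t}

Registers:
  lower bound: {g,m,t,y} mutually conflict ⇒ χ ≥ 4
  4-colouring: r0={g}  r1={m}  r2={r,t}  r3={y}
  χ = 4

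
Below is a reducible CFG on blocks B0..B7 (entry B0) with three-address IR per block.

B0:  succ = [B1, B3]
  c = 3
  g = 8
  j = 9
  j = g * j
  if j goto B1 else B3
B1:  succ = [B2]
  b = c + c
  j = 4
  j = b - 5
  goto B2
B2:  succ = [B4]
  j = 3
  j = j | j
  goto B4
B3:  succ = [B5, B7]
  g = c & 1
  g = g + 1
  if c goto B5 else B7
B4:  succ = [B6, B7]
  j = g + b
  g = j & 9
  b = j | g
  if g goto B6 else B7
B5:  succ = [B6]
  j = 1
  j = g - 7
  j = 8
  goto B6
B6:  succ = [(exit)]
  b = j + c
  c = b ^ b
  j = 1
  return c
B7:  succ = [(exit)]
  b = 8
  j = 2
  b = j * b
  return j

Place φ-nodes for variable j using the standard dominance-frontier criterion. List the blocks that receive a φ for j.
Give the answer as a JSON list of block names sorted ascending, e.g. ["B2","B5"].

Answer: ["B6", "B7"]

Analysis:
idom tree: B1←B0 B2←B1 B3←B0 B4←B2 B5←B3 B6←B0 B7←B0
Join-block Dom:
  B6: preds {B4,B5}: {B0,B1,B2,B4} ∩ {B0,B3,B5} = {B0}; idom=B0
  B7: preds {B3,B4}: {B0,B3} ∩ {B0,B1,B2,B4} = {B0}; idom=B0

DF derivation:
  B6←B4: walk B4→B2→B1 to B0
  B6←B5: walk B5→B3 to B0
  B7←B3: walk B3 to B0
  B7←B4: walk B4→B2→B1 to B0
  B0 → ∅
  B1 → {B6,B7}
  B2 → {B6,B7}
  B3 → {B6,B7}
  B4 → {B6,B7}
  B5 → {B6}
  B6 → ∅
  B7 → ∅

φ for j: defs {B0,B1,B2,B4,B5,B6,B7}
  DF⁺ = {B6,B7}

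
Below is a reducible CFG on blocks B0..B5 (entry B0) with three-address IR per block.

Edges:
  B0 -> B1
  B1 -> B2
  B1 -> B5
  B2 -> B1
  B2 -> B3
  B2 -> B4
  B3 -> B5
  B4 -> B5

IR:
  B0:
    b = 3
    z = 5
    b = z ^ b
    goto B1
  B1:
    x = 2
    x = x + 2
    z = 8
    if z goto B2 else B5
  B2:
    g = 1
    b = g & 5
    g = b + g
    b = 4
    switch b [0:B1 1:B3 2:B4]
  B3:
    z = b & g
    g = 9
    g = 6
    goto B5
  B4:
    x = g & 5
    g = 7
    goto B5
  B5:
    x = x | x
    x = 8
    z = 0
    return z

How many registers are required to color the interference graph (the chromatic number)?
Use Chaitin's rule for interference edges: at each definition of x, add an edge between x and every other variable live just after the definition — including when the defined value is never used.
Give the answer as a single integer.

Block summaries:
  B0 def {b,z} use ∅
  B1 def {x,z} use ∅
  B2 def {b,g} use ∅
  B3 def {g,z} use {b,g}
  B4 def {g,x} use {g}
  B5 def {x,z} use {x}

Backward fixpoint:
  B0 li=∅ lo=∅
  B1 li=∅ lo={x}
  B2 li={x} lo={b,g,x}
  B3 li={b,g,x} lo={x}
  B4 li={g} lo={x}
  B5 li={x} lo=∅

Conflict graph:
  b↔{g,x,z}
  g↔{b,x}
  x↔{b,g,z}
  z↔{b,x}

Colouring:
  {b,g,x} pairwise interfere (3-clique) ⇒ χ ≥ 3
  assign b→r0 g→r2 x→r1 z→r2 — no edge inside a register ⇒ χ ≤ 3
  χ = 3

Answer: 3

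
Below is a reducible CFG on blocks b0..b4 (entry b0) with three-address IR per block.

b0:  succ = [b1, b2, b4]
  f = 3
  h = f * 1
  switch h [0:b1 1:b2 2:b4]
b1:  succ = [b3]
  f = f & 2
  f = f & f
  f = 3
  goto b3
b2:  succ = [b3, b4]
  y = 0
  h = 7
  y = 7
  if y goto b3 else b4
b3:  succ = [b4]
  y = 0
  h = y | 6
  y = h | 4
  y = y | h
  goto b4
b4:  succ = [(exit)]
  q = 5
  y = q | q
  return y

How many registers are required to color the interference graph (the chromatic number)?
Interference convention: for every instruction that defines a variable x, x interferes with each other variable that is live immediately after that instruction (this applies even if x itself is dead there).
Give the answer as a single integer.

Per-block:
  b0: {f,h} / ∅
  b1: {f} / {f}
  b2: {h,y} / ∅
  b3: {h,y} / ∅
  b4: {q,y} / ∅

Backward fixpoint:
  b0: in=∅ out={f}
  b1: in={f} out=∅
  b2: in=∅ out=∅
  b3: in=∅ out=∅
  b4: in=∅ out=∅

Conflict graph:
  f: {h}
  h: {f,y}
  q: ∅
  y: {h}

Registers:
  {f,h} pairwise interfere (2-clique) ⇒ χ ≥ 2
  2-colouring: r0={h,q}  r1={f,y}
  χ = 2

Answer: 2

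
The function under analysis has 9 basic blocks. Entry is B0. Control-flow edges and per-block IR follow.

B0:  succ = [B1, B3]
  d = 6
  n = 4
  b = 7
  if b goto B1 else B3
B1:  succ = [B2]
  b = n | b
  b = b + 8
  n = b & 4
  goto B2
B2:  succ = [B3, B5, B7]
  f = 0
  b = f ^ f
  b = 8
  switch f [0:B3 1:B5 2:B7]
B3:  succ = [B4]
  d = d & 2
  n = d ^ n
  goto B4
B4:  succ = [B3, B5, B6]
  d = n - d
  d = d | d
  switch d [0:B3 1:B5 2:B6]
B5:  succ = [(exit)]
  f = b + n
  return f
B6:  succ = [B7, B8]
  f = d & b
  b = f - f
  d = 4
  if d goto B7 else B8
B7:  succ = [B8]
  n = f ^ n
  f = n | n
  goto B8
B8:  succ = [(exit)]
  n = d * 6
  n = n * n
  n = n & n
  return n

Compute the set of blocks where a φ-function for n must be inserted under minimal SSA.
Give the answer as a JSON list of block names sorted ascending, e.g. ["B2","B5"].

idom tree: B1←B0 B2←B1 B3←B0 B4←B3 B5←B0 B6←B4 B7←B0 B8←B0
Dom∩ at merges:
  B3: preds {B0,B2,B4}: {B0} ∩ {B0,B1,B2} ∩ {B0,B3,B4} = {B0}; idom=B0
  B5: preds {B2,B4}: {B0,B1,B2} ∩ {B0,B3,B4} = {B0}; idom=B0
  B7: preds {B2,B6}: {B0,B1,B2} ∩ {B0,B3,B4,B6} = {B0}; idom=B0
  B8: preds {B6,B7}: {B0,B3,B4,B6} ∩ {B0,B7} = {B0}; idom=B0

DF walk-up:
  join B3 pred B0: · stop@B0
  join B3 pred B2: B2→B1 stop@B0
  join B3 pred B4: B4→B3 stop@B0
  join B5 pred B2: B2→B1 stop@B0
  join B5 pred B4: B4→B3 stop@B0
  join B7 pred B2: B2→B1 stop@B0
  join B7 pred B6: B6→B4→B3 stop@B0
  join B8 pred B6: B6→B4→B3 stop@B0
  join B8 pred B7: B7 stop@B0
  B0 → ∅
  B1 → {B3,B5,B7}
  B2 → {B3,B5,B7}
  B3 → {B3,B5,B7,B8}
  B4 → {B3,B5,B7,B8}
  B5 → ∅
  B6 → {B7,B8}
  B7 → {B8}
  B8 → ∅

φ for n: defs {B0,B1,B3,B7,B8}
  DF⁺ = {B3,B5,B7,B8}

Answer: ["B3", "B5", "B7", "B8"]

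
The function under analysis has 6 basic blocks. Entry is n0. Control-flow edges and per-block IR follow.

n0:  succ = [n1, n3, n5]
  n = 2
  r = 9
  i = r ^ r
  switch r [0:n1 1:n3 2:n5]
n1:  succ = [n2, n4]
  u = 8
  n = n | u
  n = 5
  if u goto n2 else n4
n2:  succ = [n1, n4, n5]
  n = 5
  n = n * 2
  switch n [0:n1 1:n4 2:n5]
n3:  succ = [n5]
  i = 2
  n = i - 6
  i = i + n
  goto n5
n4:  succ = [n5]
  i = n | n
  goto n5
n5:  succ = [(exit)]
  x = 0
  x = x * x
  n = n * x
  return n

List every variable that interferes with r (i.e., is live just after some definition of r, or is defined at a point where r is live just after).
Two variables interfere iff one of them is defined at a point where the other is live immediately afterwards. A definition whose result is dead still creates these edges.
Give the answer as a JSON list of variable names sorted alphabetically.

def/use:
  n0: {i,n,r} / ∅
  n1: {n,u} / {n}
  n2: {n} / ∅
  n3: {i,n} / ∅
  n4: {i} / {n}
  n5: {n,x} / {n}

Backward fixpoint:
  n0 li=∅ lo={n}
  n1 li={n} lo={n}
  n2 li=∅ lo={n}
  n3 li=∅ lo={n}
  n4 li={n} lo={n}
  n5 li={n} lo=∅

Interfere edges:
  i: {n,r}
  n: {i,r,u,x}
  r: {i,n}
  u: {n}
  x: {n}

N(r) = ["i", "n"]

Answer: ["i", "n"]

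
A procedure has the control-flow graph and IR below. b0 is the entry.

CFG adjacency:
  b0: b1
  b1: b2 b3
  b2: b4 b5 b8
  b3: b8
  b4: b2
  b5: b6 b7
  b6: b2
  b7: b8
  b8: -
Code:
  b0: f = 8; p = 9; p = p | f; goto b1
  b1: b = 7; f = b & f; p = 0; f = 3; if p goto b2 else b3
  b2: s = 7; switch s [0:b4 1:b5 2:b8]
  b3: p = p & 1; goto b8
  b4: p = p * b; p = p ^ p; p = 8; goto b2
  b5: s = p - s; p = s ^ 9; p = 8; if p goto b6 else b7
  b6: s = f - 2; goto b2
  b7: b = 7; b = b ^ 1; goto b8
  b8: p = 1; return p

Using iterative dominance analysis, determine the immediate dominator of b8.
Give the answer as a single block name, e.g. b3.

Answer: b1

Working:
idom tree: b1←b0 b2←b1 b3←b1 b4←b2 b5←b2 b6←b5 b7←b5 b8←b1
Dom at joins:
  b2: preds {b1,b4,b6}: {b0,b1} ∩ {b0,b1,b2,b4} ∩ {b0,b1,b2,b5,b6} = {b0,b1}; idom=b1
  b8: preds {b2,b3,b7}: {b0,b1,b2} ∩ {b0,b1,b3} ∩ {b0,b1,b2,b5,b7} = {b0,b1}; idom=b1

idom(b8) = b1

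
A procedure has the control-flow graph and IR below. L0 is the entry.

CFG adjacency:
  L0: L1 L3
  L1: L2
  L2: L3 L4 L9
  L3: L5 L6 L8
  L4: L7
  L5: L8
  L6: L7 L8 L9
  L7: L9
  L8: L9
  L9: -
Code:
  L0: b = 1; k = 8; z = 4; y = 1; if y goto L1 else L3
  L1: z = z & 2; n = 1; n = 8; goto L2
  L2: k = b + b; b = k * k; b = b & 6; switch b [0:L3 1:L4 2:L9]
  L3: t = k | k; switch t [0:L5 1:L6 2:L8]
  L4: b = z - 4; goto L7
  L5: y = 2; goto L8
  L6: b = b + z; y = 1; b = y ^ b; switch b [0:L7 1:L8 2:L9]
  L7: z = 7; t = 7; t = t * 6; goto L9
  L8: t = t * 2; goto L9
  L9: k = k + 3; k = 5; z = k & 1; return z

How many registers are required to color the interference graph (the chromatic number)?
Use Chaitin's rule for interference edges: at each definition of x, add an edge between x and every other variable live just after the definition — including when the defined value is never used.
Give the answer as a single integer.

Per-block:
  L0: def={b,k,y,z} ue=∅
  L1: def={n,z} ue={z}
  L2: def={b,k} ue={b}
  L3: def={t} ue={k}
  L4: def={b} ue={z}
  L5: def={y} ue=∅
  L6: def={b,y} ue={b,z}
  L7: def={t,z} ue=∅
  L8: def={t} ue={t}
  L9: def={k,z} ue={k}

Backward fixpoint:
  L0: in=∅ out={b,k,z}
  L1: in={b,z} out={b,z}
  L2: in={b,z} out={b,k,z}
  L3: in={b,k,z} out={b,k,t,z}
  L4: in={k,z} out={k}
  L5: in={k,t} out={k,t}
  L6: in={b,k,t,z} out={k,t}
  L7: in={k} out={k}
  L8: in={k,t} out={k}
  L9: in={k} out=∅

Conflict graph:
  b — {k,n,t,y,z}
  k — {b,t,y,z}
  n — {b,z}
  t — {b,k,y,z}
  y — {b,k,t,z}
  z — {b,k,n,t,y}

Chromatic number:
  clique {b,k,t,y,z} ⇒ need ≥ 5
  assign b→R0 k→R2 n→R2 t→R3 y→R4 z→R1 — no edge inside a register ⇒ χ ≤ 5
  χ = 5

Answer: 5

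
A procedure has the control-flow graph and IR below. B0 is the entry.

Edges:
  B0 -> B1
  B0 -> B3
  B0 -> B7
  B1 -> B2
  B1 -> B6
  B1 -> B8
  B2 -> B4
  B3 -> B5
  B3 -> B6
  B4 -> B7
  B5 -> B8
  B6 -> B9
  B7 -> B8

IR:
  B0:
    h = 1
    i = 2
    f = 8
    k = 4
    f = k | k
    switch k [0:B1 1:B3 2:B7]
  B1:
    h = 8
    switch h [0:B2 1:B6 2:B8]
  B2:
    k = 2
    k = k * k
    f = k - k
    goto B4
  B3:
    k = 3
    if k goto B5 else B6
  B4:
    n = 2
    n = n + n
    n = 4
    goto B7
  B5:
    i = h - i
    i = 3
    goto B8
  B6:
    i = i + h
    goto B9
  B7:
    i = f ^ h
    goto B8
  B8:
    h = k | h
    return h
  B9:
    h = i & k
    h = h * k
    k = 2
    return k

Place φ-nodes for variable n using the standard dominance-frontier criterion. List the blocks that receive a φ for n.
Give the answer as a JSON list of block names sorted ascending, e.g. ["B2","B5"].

idom tree: B1←B0 B2←B1 B3←B0 B4←B2 B5←B3 B6←B0 B7←B0 B8←B0 B9←B6
Join-block Dom:
  B6: preds {B1,B3}: {B0,B1} ∩ {B0,B3} = {B0}; idom=B0
  B7: preds {B0,B4}: {B0} ∩ {B0,B1,B2,B4} = {B0}; idom=B0
  B8: preds {B1,B5,B7}: {B0,B1} ∩ {B0,B3,B5} ∩ {B0,B7} = {B0}; idom=B0

DF walk-up:
  join B6 pred B1: B1 stop@B0
  join B6 pred B3: B3 stop@B0
  join B7 pred B0: · stop@B0
  join B7 pred B4: B4→B2→B1 stop@B0
  join B8 pred B1: B1 stop@B0
  join B8 pred B5: B5→B3 stop@B0
  join B8 pred B7: B7 stop@B0
  B0: DF=∅
  B1: DF={B6,B7,B8}
  B2: DF={B7}
  B3: DF={B6,B8}
  B4: DF={B7}
  B5: DF={B8}
  B6: DF=∅
  B7: DF={B8}
  B8: DF=∅
  B9: DF=∅

φ for n: defs {B4}
  DF⁺ = {B7,B8}

Answer: ["B7", "B8"]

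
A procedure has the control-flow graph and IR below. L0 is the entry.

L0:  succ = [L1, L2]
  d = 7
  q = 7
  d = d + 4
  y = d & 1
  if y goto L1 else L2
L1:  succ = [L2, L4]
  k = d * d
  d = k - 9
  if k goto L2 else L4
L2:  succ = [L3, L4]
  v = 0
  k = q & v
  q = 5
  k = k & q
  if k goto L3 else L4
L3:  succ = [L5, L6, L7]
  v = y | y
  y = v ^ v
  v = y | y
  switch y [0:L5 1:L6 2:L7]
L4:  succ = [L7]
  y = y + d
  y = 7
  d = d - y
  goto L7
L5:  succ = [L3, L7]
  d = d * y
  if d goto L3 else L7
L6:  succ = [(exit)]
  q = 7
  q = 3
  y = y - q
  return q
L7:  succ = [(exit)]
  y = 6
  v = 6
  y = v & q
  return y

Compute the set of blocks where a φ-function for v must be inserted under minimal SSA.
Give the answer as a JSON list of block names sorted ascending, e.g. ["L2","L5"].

idom tree: L1←L0 L2←L0 L3←L2 L4←L0 L5←L3 L6←L3 L7←L0
Dom∩ at merges:
  L2: preds {L0,L1}: {L0} ∩ {L0,L1} = {L0}; idom=L0
  L3: preds {L2,L5}: {L0,L2} ∩ {L0,L2,L3,L5} = {L0,L2}; idom=L2
  L4: preds {L1,L2}: {L0,L1} ∩ {L0,L2} = {L0}; idom=L0
  L7: preds {L3,L4,L5}: {L0,L2,L3} ∩ {L0,L4} ∩ {L0,L2,L3,L5} = {L0}; idom=L0

DF derivation:
  L2←L0: walk · to L0
  L2←L1: walk L1 to L0
  L3←L2: walk · to L2
  L3←L5: walk L5→L3 to L2
  L4←L1: walk L1 to L0
  L4←L2: walk L2 to L0
  L7←L3: walk L3→L2 to L0
  L7←L4: walk L4 to L0
  L7←L5: walk L5→L3→L2 to L0
  DF(L0)=∅
  DF(L1)={L2,L4}
  DF(L2)={L4,L7}
  DF(L3)={L3,L7}
  DF(L4)={L7}
  DF(L5)={L3,L7}
  DF(L6)=∅
  DF(L7)=∅

φ for v: defs {L2,L3,L7}
  DF⁺ = {L3,L4,L7}

Answer: ["L3", "L4", "L7"]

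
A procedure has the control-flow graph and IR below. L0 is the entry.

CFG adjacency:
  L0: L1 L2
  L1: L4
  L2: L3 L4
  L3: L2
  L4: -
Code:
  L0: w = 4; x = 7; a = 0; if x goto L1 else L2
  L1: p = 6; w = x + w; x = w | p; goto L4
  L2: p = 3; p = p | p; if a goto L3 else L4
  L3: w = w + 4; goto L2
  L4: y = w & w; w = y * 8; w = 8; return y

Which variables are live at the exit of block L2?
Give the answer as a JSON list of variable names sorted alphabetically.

def/use:
  L0 def {a,w,x} use ∅
  L1 def {p,w,x} use {w,x}
  L2 def {p} use {a}
  L3 def {w} use {w}
  L4 def {w,y} use {w}

Liveness:
  live L0: ∅→{a,w,x}
  live L1: {w,x}→{w}
  live L2: {a,w}→{a,w}
  live L3: {a,w}→{a,w}
  live L4: {w}→∅

live-out(L2) = ["a", "w"]

Answer: ["a", "w"]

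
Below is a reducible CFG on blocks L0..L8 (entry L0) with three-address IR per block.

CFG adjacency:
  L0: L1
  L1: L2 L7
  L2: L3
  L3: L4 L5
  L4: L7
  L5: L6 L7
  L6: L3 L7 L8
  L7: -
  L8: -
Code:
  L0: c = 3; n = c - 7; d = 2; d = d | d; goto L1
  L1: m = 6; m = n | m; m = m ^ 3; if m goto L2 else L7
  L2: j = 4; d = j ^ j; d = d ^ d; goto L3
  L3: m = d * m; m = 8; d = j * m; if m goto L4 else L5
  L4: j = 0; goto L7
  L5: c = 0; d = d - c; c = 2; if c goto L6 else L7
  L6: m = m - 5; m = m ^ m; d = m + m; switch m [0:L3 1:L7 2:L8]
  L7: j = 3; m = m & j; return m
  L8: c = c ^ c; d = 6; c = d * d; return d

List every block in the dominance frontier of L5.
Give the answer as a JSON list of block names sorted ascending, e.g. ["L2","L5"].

Answer: ["L3", "L7"]

Analysis:
idom tree: L1←L0 L2←L1 L3←L2 L4←L3 L5←L3 L6←L5 L7←L1 L8←L6
Dom at joins:
  L3: preds {L2,L6}: {L0,L1,L2} ∩ {L0,L1,L2,L3,L5,L6} = {L0,L1,L2}; idom=L2
  L7: preds {L1,L4,L5,L6}: {L0,L1} ∩ {L0,L1,L2,L3,L4} ∩ {L0,L1,L2,L3,L5} ∩ {L0,L1,L2,L3,L5,L6} = {L0,L1}; idom=L1

Frontier:
  L3←L2: walk · to L2
  L3←L6: walk L6→L5→L3 to L2
  L7←L1: walk · to L1
  L7←L4: walk L4→L3→L2 to L1
  L7←L5: walk L5→L3→L2 to L1
  L7←L6: walk L6→L5→L3→L2 to L1
  DF(L0)=∅
  DF(L1)=∅
  DF(L2)={L7}
  DF(L3)={L3,L7}
  DF(L4)={L7}
  DF(L5)={L3,L7}
  DF(L6)={L3,L7}
  DF(L7)=∅
  DF(L8)=∅

DF(L5) = ["L3", "L7"]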